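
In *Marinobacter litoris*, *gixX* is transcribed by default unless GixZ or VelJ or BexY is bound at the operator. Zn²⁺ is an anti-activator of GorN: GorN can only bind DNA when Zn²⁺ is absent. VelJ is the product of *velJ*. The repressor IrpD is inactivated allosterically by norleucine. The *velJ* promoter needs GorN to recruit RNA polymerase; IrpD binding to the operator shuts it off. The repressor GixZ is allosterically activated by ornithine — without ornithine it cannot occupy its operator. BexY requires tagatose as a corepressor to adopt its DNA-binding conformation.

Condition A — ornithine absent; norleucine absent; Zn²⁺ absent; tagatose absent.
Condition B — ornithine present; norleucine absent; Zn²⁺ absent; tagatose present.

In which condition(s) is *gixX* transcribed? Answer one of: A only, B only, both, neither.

A only

Condition A:
Ornithine is absent, so GixZ is inactive.
Norleucine is absent, so IrpD is active.
Zn²⁺ is absent, so GorN is active.
With repressor IrpD bound, *velJ* is not transcribed.
So VelJ is not produced.
Tagatose is absent, so BexY is inactive.
With no repressor bound, *gixX* is transcribed.
→ *gixX* is ON in A.
Condition B:
Ornithine is present, so GixZ is active.
Norleucine is absent, so IrpD is active.
Zn²⁺ is absent, so GorN is active.
With repressor IrpD bound, *velJ* is not transcribed.
So VelJ is not produced.
Tagatose is present, so BexY is active.
With repressor GixZ bound, *gixX* is not transcribed.
→ *gixX* is OFF in B.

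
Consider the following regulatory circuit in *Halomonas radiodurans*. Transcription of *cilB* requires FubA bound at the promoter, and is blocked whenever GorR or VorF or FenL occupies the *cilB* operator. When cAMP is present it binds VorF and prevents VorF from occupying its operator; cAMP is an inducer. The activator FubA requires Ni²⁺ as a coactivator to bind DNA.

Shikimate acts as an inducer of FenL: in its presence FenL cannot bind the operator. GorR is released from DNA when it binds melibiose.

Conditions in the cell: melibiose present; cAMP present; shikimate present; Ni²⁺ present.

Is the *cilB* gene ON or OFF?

Ni²⁺ is present, so FubA is active.
Melibiose is present, so GorR is inactive.
cAMP is present, so VorF is inactive.
Shikimate is present, so FenL is inactive.
No repressor is bound and FubA is active, so *cilB* is transcribed.

ON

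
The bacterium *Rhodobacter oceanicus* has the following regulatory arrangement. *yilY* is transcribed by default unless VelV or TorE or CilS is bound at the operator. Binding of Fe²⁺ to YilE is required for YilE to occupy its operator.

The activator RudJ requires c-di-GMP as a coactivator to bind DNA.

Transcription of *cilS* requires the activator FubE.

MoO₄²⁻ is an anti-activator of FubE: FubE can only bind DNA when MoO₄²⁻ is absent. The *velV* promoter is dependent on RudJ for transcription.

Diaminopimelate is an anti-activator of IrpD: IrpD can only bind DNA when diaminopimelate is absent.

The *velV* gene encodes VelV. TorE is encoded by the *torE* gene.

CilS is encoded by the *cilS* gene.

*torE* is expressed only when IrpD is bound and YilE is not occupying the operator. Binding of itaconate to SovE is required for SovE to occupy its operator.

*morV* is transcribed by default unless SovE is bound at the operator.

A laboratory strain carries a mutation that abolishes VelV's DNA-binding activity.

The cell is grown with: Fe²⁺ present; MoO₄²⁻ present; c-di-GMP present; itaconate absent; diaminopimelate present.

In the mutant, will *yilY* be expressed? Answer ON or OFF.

VelV is non-functional in this strain, so it has no effect.
Diaminopimelate is present, so IrpD is inactive.
Fe²⁺ is present, so YilE is active.
With repressor YilE bound, *torE* is not transcribed.
So TorE is not produced.
MoO₄²⁻ is present, so FubE is inactive.
Required activator FubE is absent, so *cilS* is not transcribed.
So CilS is not produced.
With no repressor bound, *yilY* is transcribed.

ON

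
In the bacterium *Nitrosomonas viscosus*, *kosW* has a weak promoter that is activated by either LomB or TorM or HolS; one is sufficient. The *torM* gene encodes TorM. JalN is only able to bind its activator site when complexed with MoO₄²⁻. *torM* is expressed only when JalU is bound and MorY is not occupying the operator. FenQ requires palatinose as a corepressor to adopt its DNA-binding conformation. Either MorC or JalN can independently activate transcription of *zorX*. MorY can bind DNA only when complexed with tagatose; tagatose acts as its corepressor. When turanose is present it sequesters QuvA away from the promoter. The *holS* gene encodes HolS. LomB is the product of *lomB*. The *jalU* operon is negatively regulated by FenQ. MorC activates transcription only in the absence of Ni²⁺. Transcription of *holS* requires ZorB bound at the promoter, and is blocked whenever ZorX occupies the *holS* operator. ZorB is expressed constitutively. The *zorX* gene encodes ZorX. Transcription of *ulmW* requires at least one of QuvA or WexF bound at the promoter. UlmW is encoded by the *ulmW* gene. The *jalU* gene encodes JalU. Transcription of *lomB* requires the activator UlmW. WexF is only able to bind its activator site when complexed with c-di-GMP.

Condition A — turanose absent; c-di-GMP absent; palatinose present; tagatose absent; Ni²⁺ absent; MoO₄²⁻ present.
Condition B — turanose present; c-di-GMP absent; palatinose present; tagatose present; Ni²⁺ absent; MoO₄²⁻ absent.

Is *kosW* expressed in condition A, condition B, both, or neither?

Condition A:
Turanose is absent, so QuvA is active.
c-di-GMP is absent, so WexF is inactive.
Activator QuvA is present, so *ulmW* is transcribed.
So UlmW is produced and active.
No repressor is bound and UlmW is active, so *lomB* is transcribed.
So LomB is produced and active.
Palatinose is present, so FenQ is active.
With repressor FenQ bound, *jalU* is not transcribed.
So JalU is not produced.
Tagatose is absent, so MorY is inactive.
Required activator JalU is absent, so *torM* is not transcribed.
So TorM is not produced.
ZorB is produced constitutively and is active.
Ni²⁺ is absent, so MorC is active.
MoO₄²⁻ is present, so JalN is active.
Activator MorC is present, so *zorX* is transcribed.
So ZorX is produced and active.
With repressor ZorX bound, *holS* is not transcribed.
So HolS is not produced.
Activator LomB is present, so *kosW* is transcribed.
→ *kosW* is ON in A.
Condition B:
Turanose is present, so QuvA is inactive.
c-di-GMP is absent, so WexF is inactive.
No activator is available at the *ulmW* promoter, so *ulmW* is not transcribed.
So UlmW is not produced.
Required activator UlmW is absent, so *lomB* is not transcribed.
So LomB is not produced.
Palatinose is present, so FenQ is active.
With repressor FenQ bound, *jalU* is not transcribed.
So JalU is not produced.
Tagatose is present, so MorY is active.
With repressor MorY bound, *torM* is not transcribed.
So TorM is not produced.
ZorB is produced constitutively and is active.
Ni²⁺ is absent, so MorC is active.
MoO₄²⁻ is absent, so JalN is inactive.
Activator MorC is present, so *zorX* is transcribed.
So ZorX is produced and active.
With repressor ZorX bound, *holS* is not transcribed.
So HolS is not produced.
No activator is available at the *kosW* promoter, so *kosW* is not transcribed.
→ *kosW* is OFF in B.

A only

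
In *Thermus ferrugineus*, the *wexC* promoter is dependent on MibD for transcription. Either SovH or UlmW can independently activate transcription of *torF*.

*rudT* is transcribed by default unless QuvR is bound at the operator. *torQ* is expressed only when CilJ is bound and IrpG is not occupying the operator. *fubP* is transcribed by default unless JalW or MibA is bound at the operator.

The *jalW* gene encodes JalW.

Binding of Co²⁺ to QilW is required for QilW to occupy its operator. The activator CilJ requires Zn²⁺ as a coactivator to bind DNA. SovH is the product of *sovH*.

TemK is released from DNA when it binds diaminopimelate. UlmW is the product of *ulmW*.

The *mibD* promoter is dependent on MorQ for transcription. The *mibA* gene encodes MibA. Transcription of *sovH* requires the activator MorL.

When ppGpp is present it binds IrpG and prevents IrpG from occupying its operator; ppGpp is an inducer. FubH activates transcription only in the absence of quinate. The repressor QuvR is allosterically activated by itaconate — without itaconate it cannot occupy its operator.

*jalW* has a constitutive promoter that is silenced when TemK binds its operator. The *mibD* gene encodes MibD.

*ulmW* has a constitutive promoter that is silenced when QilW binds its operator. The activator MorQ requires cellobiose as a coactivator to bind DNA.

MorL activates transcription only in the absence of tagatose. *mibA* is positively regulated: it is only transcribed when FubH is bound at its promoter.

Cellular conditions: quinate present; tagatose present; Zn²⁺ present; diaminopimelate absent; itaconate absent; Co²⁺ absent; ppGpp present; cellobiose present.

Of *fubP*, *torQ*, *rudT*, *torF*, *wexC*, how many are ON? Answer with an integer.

Diaminopimelate is absent, so TemK is active.
With repressor TemK bound, *jalW* is not transcribed.
So JalW is not produced.
Quinate is present, so FubH is inactive.
Required activator FubH is absent, so *mibA* is not transcribed.
So MibA is not produced.
With no repressor bound, *fubP* is transcribed.
→ *fubP* is ON.
ppGpp is present, so IrpG is inactive.
Zn²⁺ is present, so CilJ is active.
No repressor is bound and CilJ is active, so *torQ* is transcribed.
→ *torQ* is ON.
Itaconate is absent, so QuvR is inactive.
With no repressor bound, *rudT* is transcribed.
→ *rudT* is ON.
Tagatose is present, so MorL is inactive.
Required activator MorL is absent, so *sovH* is not transcribed.
So SovH is not produced.
Co²⁺ is absent, so QilW is inactive.
With no repressor bound, *ulmW* is transcribed.
So UlmW is produced and active.
Activator UlmW is present, so *torF* is transcribed.
→ *torF* is ON.
Cellobiose is present, so MorQ is active.
No repressor is bound and MorQ is active, so *mibD* is transcribed.
So MibD is produced and active.
No repressor is bound and MibD is active, so *wexC* is transcribed.
→ *wexC* is ON.
5 of the 5 genes are transcribed.

5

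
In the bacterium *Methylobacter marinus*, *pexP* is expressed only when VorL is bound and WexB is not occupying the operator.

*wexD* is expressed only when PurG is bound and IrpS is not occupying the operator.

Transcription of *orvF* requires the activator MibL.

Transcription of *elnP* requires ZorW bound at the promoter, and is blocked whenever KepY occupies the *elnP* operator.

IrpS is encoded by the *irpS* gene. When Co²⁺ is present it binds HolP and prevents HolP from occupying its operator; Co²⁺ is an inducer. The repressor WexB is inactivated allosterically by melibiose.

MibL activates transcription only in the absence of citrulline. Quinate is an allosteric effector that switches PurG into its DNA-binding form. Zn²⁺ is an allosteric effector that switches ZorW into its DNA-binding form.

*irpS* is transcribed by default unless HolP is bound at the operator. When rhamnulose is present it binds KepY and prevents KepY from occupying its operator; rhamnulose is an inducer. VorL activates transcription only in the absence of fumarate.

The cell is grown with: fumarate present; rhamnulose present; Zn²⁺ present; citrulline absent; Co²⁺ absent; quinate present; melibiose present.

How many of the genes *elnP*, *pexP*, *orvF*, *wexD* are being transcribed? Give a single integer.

Rhamnulose is present, so KepY is inactive.
Zn²⁺ is present, so ZorW is active.
No repressor is bound and ZorW is active, so *elnP* is transcribed.
→ *elnP* is ON.
Melibiose is present, so WexB is inactive.
Fumarate is present, so VorL is inactive.
Required activator VorL is absent, so *pexP* is not transcribed.
→ *pexP* is OFF.
Citrulline is absent, so MibL is active.
No repressor is bound and MibL is active, so *orvF* is transcribed.
→ *orvF* is ON.
Co²⁺ is absent, so HolP is active.
With repressor HolP bound, *irpS* is not transcribed.
So IrpS is not produced.
Quinate is present, so PurG is active.
No repressor is bound and PurG is active, so *wexD* is transcribed.
→ *wexD* is ON.
3 of the 4 genes are transcribed.

3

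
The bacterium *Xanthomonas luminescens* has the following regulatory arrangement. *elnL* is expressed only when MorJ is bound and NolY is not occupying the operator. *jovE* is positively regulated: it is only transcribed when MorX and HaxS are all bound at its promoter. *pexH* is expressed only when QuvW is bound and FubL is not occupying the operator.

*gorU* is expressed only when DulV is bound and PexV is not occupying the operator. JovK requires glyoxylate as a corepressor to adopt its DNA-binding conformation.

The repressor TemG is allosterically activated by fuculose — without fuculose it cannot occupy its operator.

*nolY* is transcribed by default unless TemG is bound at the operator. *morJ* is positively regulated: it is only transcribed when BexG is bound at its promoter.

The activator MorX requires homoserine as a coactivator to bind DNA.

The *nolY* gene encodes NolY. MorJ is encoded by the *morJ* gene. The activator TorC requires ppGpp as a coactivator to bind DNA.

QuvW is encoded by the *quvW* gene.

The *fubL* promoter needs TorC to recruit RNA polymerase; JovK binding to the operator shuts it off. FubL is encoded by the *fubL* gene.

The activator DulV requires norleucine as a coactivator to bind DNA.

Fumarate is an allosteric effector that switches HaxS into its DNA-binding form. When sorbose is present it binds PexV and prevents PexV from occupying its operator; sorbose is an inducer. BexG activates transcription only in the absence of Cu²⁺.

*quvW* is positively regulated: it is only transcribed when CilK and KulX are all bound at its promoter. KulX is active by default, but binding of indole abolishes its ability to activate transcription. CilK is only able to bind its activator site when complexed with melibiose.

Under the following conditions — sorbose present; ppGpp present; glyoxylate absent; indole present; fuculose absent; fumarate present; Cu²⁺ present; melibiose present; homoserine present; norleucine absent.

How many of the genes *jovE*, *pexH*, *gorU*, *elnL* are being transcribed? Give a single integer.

Homoserine is present, so MorX is active.
Fumarate is present, so HaxS is active.
No repressor is bound and MorX and HaxS are active, so *jovE* is transcribed.
→ *jovE* is ON.
Glyoxylate is absent, so JovK is inactive.
ppGpp is present, so TorC is active.
No repressor is bound and TorC is active, so *fubL* is transcribed.
So FubL is produced and active.
Melibiose is present, so CilK is active.
Indole is present, so KulX is inactive.
Required activator KulX is absent, so *quvW* is not transcribed.
So QuvW is not produced.
With repressor FubL bound, *pexH* is not transcribed.
→ *pexH* is OFF.
Sorbose is present, so PexV is inactive.
Norleucine is absent, so DulV is inactive.
Required activator DulV is absent, so *gorU* is not transcribed.
→ *gorU* is OFF.
Cu²⁺ is present, so BexG is inactive.
Required activator BexG is absent, so *morJ* is not transcribed.
So MorJ is not produced.
Fuculose is absent, so TemG is inactive.
With no repressor bound, *nolY* is transcribed.
So NolY is produced and active.
With repressor NolY bound, *elnL* is not transcribed.
→ *elnL* is OFF.
1 of the 4 genes is transcribed.

1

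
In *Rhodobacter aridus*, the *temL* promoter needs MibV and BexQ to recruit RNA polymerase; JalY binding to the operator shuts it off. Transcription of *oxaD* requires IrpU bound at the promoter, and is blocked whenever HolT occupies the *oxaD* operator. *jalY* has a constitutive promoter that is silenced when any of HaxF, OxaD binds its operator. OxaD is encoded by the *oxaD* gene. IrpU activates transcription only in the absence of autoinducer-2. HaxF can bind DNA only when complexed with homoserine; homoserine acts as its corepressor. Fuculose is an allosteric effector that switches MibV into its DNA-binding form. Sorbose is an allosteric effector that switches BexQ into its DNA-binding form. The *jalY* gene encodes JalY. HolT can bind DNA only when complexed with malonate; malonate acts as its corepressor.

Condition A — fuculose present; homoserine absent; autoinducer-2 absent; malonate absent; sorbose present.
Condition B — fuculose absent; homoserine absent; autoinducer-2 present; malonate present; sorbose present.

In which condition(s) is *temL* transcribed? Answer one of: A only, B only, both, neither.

Condition A:
Fuculose is present, so MibV is active.
Homoserine is absent, so HaxF is inactive.
Autoinducer-2 is absent, so IrpU is active.
Malonate is absent, so HolT is inactive.
No repressor is bound and IrpU is active, so *oxaD* is transcribed.
So OxaD is produced and active.
With repressor OxaD bound, *jalY* is not transcribed.
So JalY is not produced.
Sorbose is present, so BexQ is active.
No repressor is bound and MibV and BexQ are active, so *temL* is transcribed.
→ *temL* is ON in A.
Condition B:
Fuculose is absent, so MibV is inactive.
Homoserine is absent, so HaxF is inactive.
Autoinducer-2 is present, so IrpU is inactive.
Malonate is present, so HolT is active.
With repressor HolT bound, *oxaD* is not transcribed.
So OxaD is not produced.
With no repressor bound, *jalY* is transcribed.
So JalY is produced and active.
Sorbose is present, so BexQ is active.
With repressor JalY bound, *temL* is not transcribed.
→ *temL* is OFF in B.

A only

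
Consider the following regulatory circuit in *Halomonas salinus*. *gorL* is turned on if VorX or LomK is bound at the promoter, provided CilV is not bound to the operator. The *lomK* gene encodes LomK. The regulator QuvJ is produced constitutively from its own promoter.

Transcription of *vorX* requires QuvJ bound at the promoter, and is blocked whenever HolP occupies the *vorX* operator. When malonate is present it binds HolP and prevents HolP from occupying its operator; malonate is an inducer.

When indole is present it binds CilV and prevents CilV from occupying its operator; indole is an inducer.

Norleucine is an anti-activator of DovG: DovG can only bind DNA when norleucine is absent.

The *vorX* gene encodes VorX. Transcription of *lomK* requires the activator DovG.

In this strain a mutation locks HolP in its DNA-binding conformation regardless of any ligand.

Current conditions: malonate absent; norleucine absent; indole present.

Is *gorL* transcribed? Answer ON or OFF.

ON

QuvJ is produced constitutively and is active.
HolP is constitutively active in this strain.
With repressor HolP bound, *vorX* is not transcribed.
So VorX is not produced.
Norleucine is absent, so DovG is active.
No repressor is bound and DovG is active, so *lomK* is transcribed.
So LomK is produced and active.
Indole is present, so CilV is inactive.
Activator LomK is present, so *gorL* is transcribed.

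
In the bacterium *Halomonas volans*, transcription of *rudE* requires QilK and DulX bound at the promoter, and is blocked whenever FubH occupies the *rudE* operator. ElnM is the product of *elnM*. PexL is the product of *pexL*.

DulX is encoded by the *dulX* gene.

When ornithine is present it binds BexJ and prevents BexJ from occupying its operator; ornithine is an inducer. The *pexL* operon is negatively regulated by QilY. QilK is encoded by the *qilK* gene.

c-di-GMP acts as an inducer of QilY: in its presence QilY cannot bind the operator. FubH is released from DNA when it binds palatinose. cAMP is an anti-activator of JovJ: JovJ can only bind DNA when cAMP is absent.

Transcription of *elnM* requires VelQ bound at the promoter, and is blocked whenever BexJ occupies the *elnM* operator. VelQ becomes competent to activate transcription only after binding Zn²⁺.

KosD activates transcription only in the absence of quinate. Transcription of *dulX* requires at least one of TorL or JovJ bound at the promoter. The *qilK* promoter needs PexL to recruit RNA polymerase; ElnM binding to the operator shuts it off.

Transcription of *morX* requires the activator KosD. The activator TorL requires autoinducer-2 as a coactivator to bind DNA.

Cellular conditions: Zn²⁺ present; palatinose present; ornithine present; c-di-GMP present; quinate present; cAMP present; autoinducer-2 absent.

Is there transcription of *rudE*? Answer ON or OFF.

c-di-GMP is present, so QilY is inactive.
With no repressor bound, *pexL* is transcribed.
So PexL is produced and active.
Zn²⁺ is present, so VelQ is active.
Ornithine is present, so BexJ is inactive.
No repressor is bound and VelQ is active, so *elnM* is transcribed.
So ElnM is produced and active.
With repressor ElnM bound, *qilK* is not transcribed.
So QilK is not produced.
Palatinose is present, so FubH is inactive.
Autoinducer-2 is absent, so TorL is inactive.
cAMP is present, so JovJ is inactive.
No activator is available at the *dulX* promoter, so *dulX* is not transcribed.
So DulX is not produced.
Required activator QilK is absent, so *rudE* is not transcribed.

OFF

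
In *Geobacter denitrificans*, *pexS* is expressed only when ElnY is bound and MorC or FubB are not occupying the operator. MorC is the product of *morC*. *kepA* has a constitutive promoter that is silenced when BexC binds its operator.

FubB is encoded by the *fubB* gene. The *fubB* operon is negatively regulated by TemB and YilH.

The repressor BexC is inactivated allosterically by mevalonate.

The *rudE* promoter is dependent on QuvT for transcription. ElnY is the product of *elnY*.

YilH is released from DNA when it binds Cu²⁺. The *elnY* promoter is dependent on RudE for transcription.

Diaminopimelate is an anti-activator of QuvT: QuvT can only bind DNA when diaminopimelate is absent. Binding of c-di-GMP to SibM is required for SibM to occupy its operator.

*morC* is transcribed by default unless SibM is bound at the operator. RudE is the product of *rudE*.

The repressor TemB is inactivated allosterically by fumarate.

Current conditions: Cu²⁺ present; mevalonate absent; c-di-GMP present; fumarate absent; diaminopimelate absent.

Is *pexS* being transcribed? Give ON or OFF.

ON

c-di-GMP is present, so SibM is active.
With repressor SibM bound, *morC* is not transcribed.
So MorC is not produced.
Diaminopimelate is absent, so QuvT is active.
No repressor is bound and QuvT is active, so *rudE* is transcribed.
So RudE is produced and active.
No repressor is bound and RudE is active, so *elnY* is transcribed.
So ElnY is produced and active.
Fumarate is absent, so TemB is active.
Cu²⁺ is present, so YilH is inactive.
With repressor TemB bound, *fubB* is not transcribed.
So FubB is not produced.
No repressor is bound and ElnY is active, so *pexS* is transcribed.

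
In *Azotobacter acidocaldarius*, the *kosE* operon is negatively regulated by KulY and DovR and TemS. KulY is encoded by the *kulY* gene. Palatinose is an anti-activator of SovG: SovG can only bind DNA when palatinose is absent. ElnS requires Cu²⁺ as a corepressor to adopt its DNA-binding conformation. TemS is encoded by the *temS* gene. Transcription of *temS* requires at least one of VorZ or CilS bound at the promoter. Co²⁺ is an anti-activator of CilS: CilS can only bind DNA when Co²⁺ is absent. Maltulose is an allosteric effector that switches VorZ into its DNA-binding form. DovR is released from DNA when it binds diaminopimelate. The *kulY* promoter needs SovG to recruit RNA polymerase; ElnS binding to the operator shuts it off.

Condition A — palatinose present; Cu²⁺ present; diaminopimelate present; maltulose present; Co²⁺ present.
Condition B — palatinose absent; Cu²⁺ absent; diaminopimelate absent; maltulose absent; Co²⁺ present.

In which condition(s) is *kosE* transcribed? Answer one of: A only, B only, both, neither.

neither

Condition A:
Palatinose is present, so SovG is inactive.
Cu²⁺ is present, so ElnS is active.
With repressor ElnS bound, *kulY* is not transcribed.
So KulY is not produced.
Diaminopimelate is present, so DovR is inactive.
Maltulose is present, so VorZ is active.
Co²⁺ is present, so CilS is inactive.
Activator VorZ is present, so *temS* is transcribed.
So TemS is produced and active.
With repressor TemS bound, *kosE* is not transcribed.
→ *kosE* is OFF in A.
Condition B:
Palatinose is absent, so SovG is active.
Cu²⁺ is absent, so ElnS is inactive.
No repressor is bound and SovG is active, so *kulY* is transcribed.
So KulY is produced and active.
Diaminopimelate is absent, so DovR is active.
Maltulose is absent, so VorZ is inactive.
Co²⁺ is present, so CilS is inactive.
No activator is available at the *temS* promoter, so *temS* is not transcribed.
So TemS is not produced.
With repressor KulY bound, *kosE* is not transcribed.
→ *kosE* is OFF in B.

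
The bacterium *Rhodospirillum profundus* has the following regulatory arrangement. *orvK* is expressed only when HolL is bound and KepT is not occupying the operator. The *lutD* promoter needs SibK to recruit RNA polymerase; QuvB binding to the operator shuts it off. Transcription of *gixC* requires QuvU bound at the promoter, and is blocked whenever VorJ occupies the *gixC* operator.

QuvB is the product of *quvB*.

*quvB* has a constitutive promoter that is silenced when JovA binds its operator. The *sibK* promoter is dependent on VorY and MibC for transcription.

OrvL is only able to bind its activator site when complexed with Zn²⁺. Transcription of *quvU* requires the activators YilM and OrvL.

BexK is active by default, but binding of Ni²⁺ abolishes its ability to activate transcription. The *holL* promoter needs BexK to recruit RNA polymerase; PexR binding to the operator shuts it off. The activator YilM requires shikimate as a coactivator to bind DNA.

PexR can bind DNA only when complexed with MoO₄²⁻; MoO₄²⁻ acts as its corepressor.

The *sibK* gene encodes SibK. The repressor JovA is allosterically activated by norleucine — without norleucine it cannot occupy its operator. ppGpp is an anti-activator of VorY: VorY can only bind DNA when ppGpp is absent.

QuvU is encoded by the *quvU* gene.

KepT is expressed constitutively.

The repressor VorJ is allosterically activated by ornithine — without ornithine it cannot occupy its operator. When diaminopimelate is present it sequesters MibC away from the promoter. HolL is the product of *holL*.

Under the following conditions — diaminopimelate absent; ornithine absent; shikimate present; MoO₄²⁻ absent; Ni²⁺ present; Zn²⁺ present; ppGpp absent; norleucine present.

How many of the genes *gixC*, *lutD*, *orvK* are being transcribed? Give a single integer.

Shikimate is present, so YilM is active.
Zn²⁺ is present, so OrvL is active.
No repressor is bound and YilM and OrvL are active, so *quvU* is transcribed.
So QuvU is produced and active.
Ornithine is absent, so VorJ is inactive.
No repressor is bound and QuvU is active, so *gixC* is transcribed.
→ *gixC* is ON.
ppGpp is absent, so VorY is active.
Diaminopimelate is absent, so MibC is active.
No repressor is bound and VorY and MibC are active, so *sibK* is transcribed.
So SibK is produced and active.
Norleucine is present, so JovA is active.
With repressor JovA bound, *quvB* is not transcribed.
So QuvB is not produced.
No repressor is bound and SibK is active, so *lutD* is transcribed.
→ *lutD* is ON.
KepT is produced constitutively and is active.
Ni²⁺ is present, so BexK is inactive.
MoO₄²⁻ is absent, so PexR is inactive.
Required activator BexK is absent, so *holL* is not transcribed.
So HolL is not produced.
With repressor KepT bound, *orvK* is not transcribed.
→ *orvK* is OFF.
2 of the 3 genes are transcribed.

2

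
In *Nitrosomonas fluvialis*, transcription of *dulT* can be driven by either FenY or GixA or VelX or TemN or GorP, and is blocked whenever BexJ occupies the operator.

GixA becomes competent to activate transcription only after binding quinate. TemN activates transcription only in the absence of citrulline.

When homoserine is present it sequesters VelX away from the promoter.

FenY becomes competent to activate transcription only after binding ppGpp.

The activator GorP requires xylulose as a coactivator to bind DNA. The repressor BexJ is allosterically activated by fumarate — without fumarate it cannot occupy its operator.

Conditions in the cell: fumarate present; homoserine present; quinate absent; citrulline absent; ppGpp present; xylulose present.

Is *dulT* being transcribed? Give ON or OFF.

OFF

ppGpp is present, so FenY is active.
Fumarate is present, so BexJ is active.
Quinate is absent, so GixA is inactive.
Homoserine is present, so VelX is inactive.
Citrulline is absent, so TemN is active.
Xylulose is present, so GorP is active.
With repressor BexJ bound, *dulT* is not transcribed.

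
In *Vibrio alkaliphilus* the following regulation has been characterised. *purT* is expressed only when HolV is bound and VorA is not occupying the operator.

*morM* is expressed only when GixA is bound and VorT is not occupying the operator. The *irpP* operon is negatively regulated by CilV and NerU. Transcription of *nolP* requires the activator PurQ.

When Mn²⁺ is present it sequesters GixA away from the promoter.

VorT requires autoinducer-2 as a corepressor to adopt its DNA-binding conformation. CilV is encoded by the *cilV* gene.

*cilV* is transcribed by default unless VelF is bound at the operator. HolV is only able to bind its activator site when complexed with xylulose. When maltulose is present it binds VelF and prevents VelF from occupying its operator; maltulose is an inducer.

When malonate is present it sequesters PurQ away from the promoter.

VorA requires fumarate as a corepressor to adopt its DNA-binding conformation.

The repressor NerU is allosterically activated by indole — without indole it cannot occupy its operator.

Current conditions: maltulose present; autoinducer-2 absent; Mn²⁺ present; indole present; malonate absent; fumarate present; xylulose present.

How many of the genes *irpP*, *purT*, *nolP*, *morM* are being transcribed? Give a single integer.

Maltulose is present, so VelF is inactive.
With no repressor bound, *cilV* is transcribed.
So CilV is produced and active.
Indole is present, so NerU is active.
With repressor CilV bound, *irpP* is not transcribed.
→ *irpP* is OFF.
Xylulose is present, so HolV is active.
Fumarate is present, so VorA is active.
With repressor VorA bound, *purT* is not transcribed.
→ *purT* is OFF.
Malonate is absent, so PurQ is active.
No repressor is bound and PurQ is active, so *nolP* is transcribed.
→ *nolP* is ON.
Mn²⁺ is present, so GixA is inactive.
Autoinducer-2 is absent, so VorT is inactive.
Required activator GixA is absent, so *morM* is not transcribed.
→ *morM* is OFF.
1 of the 4 genes is transcribed.

1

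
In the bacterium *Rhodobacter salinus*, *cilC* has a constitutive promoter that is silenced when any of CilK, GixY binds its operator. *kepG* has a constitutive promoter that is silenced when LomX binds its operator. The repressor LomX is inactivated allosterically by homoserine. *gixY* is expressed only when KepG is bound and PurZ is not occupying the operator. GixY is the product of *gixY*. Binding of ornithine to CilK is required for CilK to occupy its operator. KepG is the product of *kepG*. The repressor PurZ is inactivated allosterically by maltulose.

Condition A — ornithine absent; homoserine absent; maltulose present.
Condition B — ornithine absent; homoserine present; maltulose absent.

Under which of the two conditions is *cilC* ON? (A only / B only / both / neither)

Condition A:
Ornithine is absent, so CilK is inactive.
Homoserine is absent, so LomX is active.
With repressor LomX bound, *kepG* is not transcribed.
So KepG is not produced.
Maltulose is present, so PurZ is inactive.
Required activator KepG is absent, so *gixY* is not transcribed.
So GixY is not produced.
With no repressor bound, *cilC* is transcribed.
→ *cilC* is ON in A.
Condition B:
Ornithine is absent, so CilK is inactive.
Homoserine is present, so LomX is inactive.
With no repressor bound, *kepG* is transcribed.
So KepG is produced and active.
Maltulose is absent, so PurZ is active.
With repressor PurZ bound, *gixY* is not transcribed.
So GixY is not produced.
With no repressor bound, *cilC* is transcribed.
→ *cilC* is ON in B.

both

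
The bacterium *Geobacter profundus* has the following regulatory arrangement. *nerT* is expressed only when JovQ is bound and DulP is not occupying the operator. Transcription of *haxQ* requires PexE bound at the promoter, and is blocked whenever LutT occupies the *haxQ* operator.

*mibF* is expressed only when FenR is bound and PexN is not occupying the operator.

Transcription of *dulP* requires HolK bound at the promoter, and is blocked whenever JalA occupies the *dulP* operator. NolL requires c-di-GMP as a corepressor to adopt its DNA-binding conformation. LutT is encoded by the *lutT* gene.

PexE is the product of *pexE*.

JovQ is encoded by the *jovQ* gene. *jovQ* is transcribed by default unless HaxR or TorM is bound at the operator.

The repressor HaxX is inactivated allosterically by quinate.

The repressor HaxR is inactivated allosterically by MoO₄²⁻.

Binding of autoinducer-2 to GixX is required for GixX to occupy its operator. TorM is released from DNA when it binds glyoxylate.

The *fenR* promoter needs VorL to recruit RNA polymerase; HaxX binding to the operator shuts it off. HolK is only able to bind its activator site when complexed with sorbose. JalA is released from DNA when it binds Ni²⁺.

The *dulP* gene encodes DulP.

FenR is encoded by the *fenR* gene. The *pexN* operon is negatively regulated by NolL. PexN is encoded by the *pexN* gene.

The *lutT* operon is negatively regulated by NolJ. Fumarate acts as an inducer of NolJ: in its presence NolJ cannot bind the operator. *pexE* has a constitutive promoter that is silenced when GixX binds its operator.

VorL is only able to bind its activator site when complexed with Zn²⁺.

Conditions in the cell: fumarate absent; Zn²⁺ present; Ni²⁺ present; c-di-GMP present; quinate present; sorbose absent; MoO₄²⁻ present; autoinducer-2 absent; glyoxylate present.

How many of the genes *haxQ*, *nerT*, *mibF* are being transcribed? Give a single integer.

3

Fumarate is absent, so NolJ is active.
With repressor NolJ bound, *lutT* is not transcribed.
So LutT is not produced.
Autoinducer-2 is absent, so GixX is inactive.
With no repressor bound, *pexE* is transcribed.
So PexE is produced and active.
No repressor is bound and PexE is active, so *haxQ* is transcribed.
→ *haxQ* is ON.
Sorbose is absent, so HolK is inactive.
Ni²⁺ is present, so JalA is inactive.
Required activator HolK is absent, so *dulP* is not transcribed.
So DulP is not produced.
MoO₄²⁻ is present, so HaxR is inactive.
Glyoxylate is present, so TorM is inactive.
With no repressor bound, *jovQ* is transcribed.
So JovQ is produced and active.
No repressor is bound and JovQ is active, so *nerT* is transcribed.
→ *nerT* is ON.
c-di-GMP is present, so NolL is active.
With repressor NolL bound, *pexN* is not transcribed.
So PexN is not produced.
Quinate is present, so HaxX is inactive.
Zn²⁺ is present, so VorL is active.
No repressor is bound and VorL is active, so *fenR* is transcribed.
So FenR is produced and active.
No repressor is bound and FenR is active, so *mibF* is transcribed.
→ *mibF* is ON.
3 of the 3 genes are transcribed.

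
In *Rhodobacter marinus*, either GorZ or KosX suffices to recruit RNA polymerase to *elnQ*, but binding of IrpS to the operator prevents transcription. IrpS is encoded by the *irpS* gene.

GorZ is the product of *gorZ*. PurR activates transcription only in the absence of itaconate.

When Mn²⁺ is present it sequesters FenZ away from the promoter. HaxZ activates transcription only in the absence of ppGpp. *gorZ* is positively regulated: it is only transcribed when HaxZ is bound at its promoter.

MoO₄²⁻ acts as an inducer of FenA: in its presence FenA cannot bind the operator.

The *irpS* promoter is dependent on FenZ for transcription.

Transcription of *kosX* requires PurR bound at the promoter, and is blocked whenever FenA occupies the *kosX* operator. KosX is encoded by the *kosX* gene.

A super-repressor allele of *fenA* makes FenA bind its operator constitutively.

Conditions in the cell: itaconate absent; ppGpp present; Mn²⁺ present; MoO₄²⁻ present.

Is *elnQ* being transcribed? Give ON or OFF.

ppGpp is present, so HaxZ is inactive.
Required activator HaxZ is absent, so *gorZ* is not transcribed.
So GorZ is not produced.
Mn²⁺ is present, so FenZ is inactive.
Required activator FenZ is absent, so *irpS* is not transcribed.
So IrpS is not produced.
Itaconate is absent, so PurR is active.
FenA is constitutively active in this strain.
With repressor FenA bound, *kosX* is not transcribed.
So KosX is not produced.
No activator is available at the *elnQ* promoter, so *elnQ* is not transcribed.

OFF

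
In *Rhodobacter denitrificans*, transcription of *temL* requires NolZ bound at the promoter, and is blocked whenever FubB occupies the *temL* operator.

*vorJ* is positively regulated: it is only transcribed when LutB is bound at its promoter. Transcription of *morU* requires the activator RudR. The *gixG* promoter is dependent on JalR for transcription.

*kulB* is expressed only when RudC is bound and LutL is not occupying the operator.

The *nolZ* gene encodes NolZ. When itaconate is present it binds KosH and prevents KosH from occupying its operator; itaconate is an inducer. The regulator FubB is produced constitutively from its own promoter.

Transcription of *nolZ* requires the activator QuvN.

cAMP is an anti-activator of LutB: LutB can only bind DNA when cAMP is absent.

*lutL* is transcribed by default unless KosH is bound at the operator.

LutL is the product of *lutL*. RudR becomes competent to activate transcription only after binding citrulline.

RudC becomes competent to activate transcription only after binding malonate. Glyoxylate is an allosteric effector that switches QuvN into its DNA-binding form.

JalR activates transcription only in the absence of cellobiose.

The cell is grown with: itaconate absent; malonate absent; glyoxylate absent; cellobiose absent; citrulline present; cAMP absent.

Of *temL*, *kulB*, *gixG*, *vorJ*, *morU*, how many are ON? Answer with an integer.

3

Glyoxylate is absent, so QuvN is inactive.
Required activator QuvN is absent, so *nolZ* is not transcribed.
So NolZ is not produced.
FubB is produced constitutively and is active.
With repressor FubB bound, *temL* is not transcribed.
→ *temL* is OFF.
Itaconate is absent, so KosH is active.
With repressor KosH bound, *lutL* is not transcribed.
So LutL is not produced.
Malonate is absent, so RudC is inactive.
Required activator RudC is absent, so *kulB* is not transcribed.
→ *kulB* is OFF.
Cellobiose is absent, so JalR is active.
No repressor is bound and JalR is active, so *gixG* is transcribed.
→ *gixG* is ON.
cAMP is absent, so LutB is active.
No repressor is bound and LutB is active, so *vorJ* is transcribed.
→ *vorJ* is ON.
Citrulline is present, so RudR is active.
No repressor is bound and RudR is active, so *morU* is transcribed.
→ *morU* is ON.
3 of the 5 genes are transcribed.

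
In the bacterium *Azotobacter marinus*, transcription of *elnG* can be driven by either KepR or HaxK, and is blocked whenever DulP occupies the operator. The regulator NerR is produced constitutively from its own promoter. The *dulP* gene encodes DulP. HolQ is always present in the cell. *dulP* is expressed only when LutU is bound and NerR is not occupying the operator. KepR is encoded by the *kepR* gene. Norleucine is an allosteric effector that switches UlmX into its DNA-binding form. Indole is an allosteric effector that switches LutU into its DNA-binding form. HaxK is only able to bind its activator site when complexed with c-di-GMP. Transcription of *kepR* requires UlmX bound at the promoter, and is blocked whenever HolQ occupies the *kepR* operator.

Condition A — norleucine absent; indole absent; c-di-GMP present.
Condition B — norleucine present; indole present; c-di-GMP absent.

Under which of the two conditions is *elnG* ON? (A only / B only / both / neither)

Condition A:
Norleucine is absent, so UlmX is inactive.
HolQ is produced constitutively and is active.
With repressor HolQ bound, *kepR* is not transcribed.
So KepR is not produced.
Indole is absent, so LutU is inactive.
NerR is produced constitutively and is active.
With repressor NerR bound, *dulP* is not transcribed.
So DulP is not produced.
c-di-GMP is present, so HaxK is active.
Activator HaxK is present, so *elnG* is transcribed.
→ *elnG* is ON in A.
Condition B:
Norleucine is present, so UlmX is active.
HolQ is produced constitutively and is active.
With repressor HolQ bound, *kepR* is not transcribed.
So KepR is not produced.
Indole is present, so LutU is active.
NerR is produced constitutively and is active.
With repressor NerR bound, *dulP* is not transcribed.
So DulP is not produced.
c-di-GMP is absent, so HaxK is inactive.
No activator is available at the *elnG* promoter, so *elnG* is not transcribed.
→ *elnG* is OFF in B.

A only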